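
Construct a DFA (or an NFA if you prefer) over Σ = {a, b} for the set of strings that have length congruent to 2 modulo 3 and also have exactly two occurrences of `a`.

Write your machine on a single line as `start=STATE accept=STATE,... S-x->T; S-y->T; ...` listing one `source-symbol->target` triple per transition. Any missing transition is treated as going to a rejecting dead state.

start=S0; accept=S3; S0-a->S1; S0-b->S2; S1-a->S3; S1-b->S4; S2-a->S4; S2-b->S5; S3-a->S6; S3-b->S7; S4-a->S7; S4-b->S8; S5-a->S8; S5-b->S0; S6-a->S9; S6-b->S9; S7-a->S9; S7-b->S10; S8-a->S10; S8-b->S1; S9-a->S11; S9-b->S11; S10-a->S11; S10-b->S3; S11-a->S6; S11-b->S6

Build one automaton per condition and run them in lockstep. The first has 3 states tracking the input length modulo 3; the second has 4 states tracking the count of `a`s, saturating at 3. A product state is a pair (one from each), accepting exactly when both do.
          a    b  
>  S0     S1   S2 
   S1     S3   S4 
   S2     S4   S5 
 * S3     S6   S7 
   S4     S7   S8 
   S5     S8   S0 
   S6     S9   S9 
   S7     S9  S10 
   S8    S10   S1 
   S9    S11  S11 
   S10   S11   S3 
   S11    S6   S6 
(> = start, * = accepting)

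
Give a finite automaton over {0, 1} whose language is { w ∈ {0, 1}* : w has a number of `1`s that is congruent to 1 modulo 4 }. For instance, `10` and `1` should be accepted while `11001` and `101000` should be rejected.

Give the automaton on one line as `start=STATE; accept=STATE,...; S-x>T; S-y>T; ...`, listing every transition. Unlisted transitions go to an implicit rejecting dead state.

The only thing that matters is how many `1`s have appeared, reduced mod 4. Use one state per residue: q0 for 0, …, q3 for 3. Reading `1` moves to the next residue; anything else stays put. q1 is accepting.
With 4 states:
        0   1  
>  q0   q0  q1 
 * q1   q1  q2 
   q2   q2  q3 
   q3   q3  q0 
(> = start, * = accepting)

start=q0; accept=q1; q0-0>q0; q0-1>q1; q1-0>q1; q1-1>q2; q2-0>q2; q2-1>q3; q3-0>q3; q3-1>q0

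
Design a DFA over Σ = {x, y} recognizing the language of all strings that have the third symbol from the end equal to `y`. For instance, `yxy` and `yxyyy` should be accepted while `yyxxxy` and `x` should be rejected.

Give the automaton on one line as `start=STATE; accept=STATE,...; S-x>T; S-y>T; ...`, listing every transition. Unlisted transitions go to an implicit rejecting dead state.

start=s0; accept=s11,s12,s13,s14; s0-x>s1; s0-y>s2; s1-x>s3; s1-y>s4; s2-x>s5; s2-y>s6; s3-x>s7; s3-y>s8; s4-x>s9; s4-y>s10; s5-x>s11; s5-y>s12; s6-x>s13; s6-y>s14; s7-x>s7; s7-y>s8; s8-x>s9; s8-y>s10; s9-x>s11; s9-y>s12; s10-x>s13; s10-y>s14; s11-x>s7; s11-y>s8; s12-x>s9; s12-y>s10; s13-x>s11; s13-y>s12; s14-x>s13; s14-y>s14

Because acceptance depends on a position counted from the end, the machine has to buffer the most recent 3 symbols. Make each state the string of the last up-to-3 symbols read; on input `x` shift the window left and append `x`. Accept when the buffered window has length 3 and begins with `y`.
With 15 states:
          x    y  
>  s0     s1   s2 
   s1     s3   s4 
   s2     s5   s6 
   s3     s7   s8 
   s4     s9  s10 
   s5    s11  s12 
   s6    s13  s14 
   s7     s7   s8 
   s8     s9  s10 
   s9    s11  s12 
   s10   s13  s14 
 * s11    s7   s8 
 * s12    s9  s10 
 * s13   s11  s12 
 * s14   s13  s14 
(> = start, * = accepting)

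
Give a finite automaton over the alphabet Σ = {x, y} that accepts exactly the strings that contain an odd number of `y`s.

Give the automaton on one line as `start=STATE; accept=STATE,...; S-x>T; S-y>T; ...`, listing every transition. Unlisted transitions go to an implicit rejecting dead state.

The only thing that matters is how many `y`s have appeared, reduced mod 2. Use one state per residue: q0 for 0, …, q1 for 1. Reading `y` moves to the next residue; anything else stays put. q1 is accepting.
With 2 states:
        x   y  
>  q0   q0  q1 
 * q1   q1  q0 
(> = start, * = accepting)

start=q0; accept=q1; q0-x>q0; q0-y>q1; q1-x>q1; q1-y>q0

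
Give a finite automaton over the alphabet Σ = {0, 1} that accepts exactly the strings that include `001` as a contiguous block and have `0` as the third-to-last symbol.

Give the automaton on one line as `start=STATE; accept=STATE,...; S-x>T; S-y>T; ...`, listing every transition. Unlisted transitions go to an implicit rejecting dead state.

Build one automaton per condition and run them in lockstep. The first has 4 states tracking whether and how much of `001` has been seen; the second has 15 states tracking the last 3 symbols read. A product state is a pair (one from each), accepting exactly when both do.
          0    1  
>  S0     S1   S2 
   S1     S3   S4 
   S2     S5   S6 
   S3     S7   S8 
   S4     S9  S10 
   S5    S11  S12 
   S6    S13  S14 
   S7     S7   S8 
 * S8    S15  S16 
   S9    S11  S12 
   S10   S13  S14 
   S11    S7   S8 
   S12    S9  S10 
   S13   S11  S12 
   S14   S13  S14 
 * S15   S17  S18 
 * S16   S19  S20 
   S17   S21   S8 
   S18   S15  S16 
   S19   S17  S18 
   S20   S19  S20 
 * S21   S21   S8 
(> = start, * = accepting)

start=S0; accept=S8,S15,S16,S21; S0-0>S1; S0-1>S2; S1-0>S3; S1-1>S4; S2-0>S5; S2-1>S6; S3-0>S7; S3-1>S8; S4-0>S9; S4-1>S10; S5-0>S11; S5-1>S12; S6-0>S13; S6-1>S14; S7-0>S7; S7-1>S8; S8-0>S15; S8-1>S16; S9-0>S11; S9-1>S12; S10-0>S13; S10-1>S14; S11-0>S7; S11-1>S8; S12-0>S9; S12-1>S10; S13-0>S11; S13-1>S12; S14-0>S13; S14-1>S14; S15-0>S17; S15-1>S18; S16-0>S19; S16-1>S20; S17-0>S21; S17-1>S8; S18-0>S15; S18-1>S16; S19-0>S17; S19-1>S18; S20-0>S19; S20-1>S20; S21-0>S21; S21-1>S8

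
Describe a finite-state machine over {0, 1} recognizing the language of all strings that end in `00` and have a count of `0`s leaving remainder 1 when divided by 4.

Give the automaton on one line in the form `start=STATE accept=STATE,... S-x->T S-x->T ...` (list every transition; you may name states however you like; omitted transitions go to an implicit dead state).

Build one automaton per condition and run them in lockstep. One (3 states) tracks how much of the suffix `00` has currently been matched; the other (4 states) tracks the count of `0`s modulo 4. Each combined state is a pair, one component from each; accept when both components accept. After merging equivalent states the machine shrinks.
        0   1  
>  q0   q1  q0 
   q1   q2  q1 
   q2   q3  q2 
   q3   q4  q3 
   q4   q5  q0 
 * q5   q2  q1 
(> = start, * = accepting)

start=q0 accept=q5 q0-0->q1 q0-1->q0 q1-0->q2 q1-1->q1 q2-0->q3 q2-1->q2 q3-0->q4 q3-1->q3 q4-0->q5 q4-1->q0 q5-0->q2 q5-1->q1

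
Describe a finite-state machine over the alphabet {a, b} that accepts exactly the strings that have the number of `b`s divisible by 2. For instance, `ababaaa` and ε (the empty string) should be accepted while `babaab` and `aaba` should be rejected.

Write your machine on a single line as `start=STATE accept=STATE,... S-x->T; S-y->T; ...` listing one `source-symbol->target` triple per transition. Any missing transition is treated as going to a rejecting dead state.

Keep the running count of `b`s modulo 2: each `b` advances along the cycle q0 → q1 → q0 while other symbols loop. Accept at q0.
2 states suffice.
        a   b  
>* q0   q0  q1 
   q1   q1  q0 
(> = start, * = accepting)

start=q0; accept=q0; q0-a->q0; q0-b->q1; q1-a->q1; q1-b->q0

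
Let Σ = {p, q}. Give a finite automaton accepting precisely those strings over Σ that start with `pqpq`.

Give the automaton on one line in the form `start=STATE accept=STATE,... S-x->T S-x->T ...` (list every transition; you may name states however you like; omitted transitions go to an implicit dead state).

Walk along `pqpq` while the input agrees: from s0 take `p` to s1, and so on. Any deviation drops to the rejecting sink s5. Once s4 is reached the prefix is confirmed and every continuation is accepted.
With 6 states:
        p   q  
>  s0   s1  s5 
   s1   s5  s2 
   s2   s3  s5 
   s3   s5  s4 
 * s4   s4  s4 
   s5   s5  s5 
(> = start, * = accepting)

start=s0 accept=s4 s0-p->s1 s0-q->s5 s1-p->s5 s1-q->s2 s2-p->s3 s2-q->s5 s3-p->s5 s3-q->s4 s4-p->s4 s4-q->s4 s5-p->s5 s5-q->s5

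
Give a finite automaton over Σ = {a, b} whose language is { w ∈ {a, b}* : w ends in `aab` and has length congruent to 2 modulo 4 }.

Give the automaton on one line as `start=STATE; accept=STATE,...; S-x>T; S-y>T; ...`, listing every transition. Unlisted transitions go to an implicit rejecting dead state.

start=s0; accept=s6; s0-a>s1; s0-b>s1; s1-a>s2; s1-b>s2; s2-a>s3; s2-b>s3; s3-a>s4; s3-b>s0; s4-a>s5; s4-b>s1; s5-a>s2; s5-b>s6; s6-a>s3; s6-b>s3

Handle the two conditions separately and then intersect. One (4 states) tracks how much of the suffix `aab` has currently been matched; the other (4 states) tracks the input length modulo 4. Each combined state is a pair, one component from each; accept when both components accept. Minimizing collapses redundant product states.
7 states suffice.
        a   b  
>  s0   s1  s1 
   s1   s2  s2 
   s2   s3  s3 
   s3   s4  s0 
   s4   s5  s1 
   s5   s2  s6 
 * s6   s3  s3 
(> = start, * = accepting)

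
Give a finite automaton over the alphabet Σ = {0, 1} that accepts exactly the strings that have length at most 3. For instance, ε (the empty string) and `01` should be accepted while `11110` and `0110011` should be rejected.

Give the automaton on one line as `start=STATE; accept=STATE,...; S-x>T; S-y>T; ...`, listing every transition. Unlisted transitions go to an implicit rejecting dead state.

Count input length up to 4: every symbol moves from q0 toward q4, which means 'more than 3' and absorbs. Accept from {q0, q1, q2, q3}.
5 states suffice.
        0   1  
>* q0   q1  q1 
 * q1   q2  q2 
 * q2   q3  q3 
 * q3   q4  q4 
   q4   q4  q4 
(> = start, * = accepting)

start=q0; accept=q0,q1,q2,q3; q0-0>q1; q0-1>q1; q1-0>q2; q1-1>q2; q2-0>q3; q2-1>q3; q3-0>q4; q3-1>q4; q4-0>q4; q4-1>q4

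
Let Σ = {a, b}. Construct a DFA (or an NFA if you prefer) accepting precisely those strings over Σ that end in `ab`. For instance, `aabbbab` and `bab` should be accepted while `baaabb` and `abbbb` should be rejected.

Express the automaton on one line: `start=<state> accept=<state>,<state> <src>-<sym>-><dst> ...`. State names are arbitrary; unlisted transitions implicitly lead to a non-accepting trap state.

start=q0 accept=q2 q0-a->q1 q0-b->q0 q1-a->q1 q1-b->q2 q2-a->q1 q2-b->q0

Remember how much of `ab` the current input suffix matches. State q0 means no match yet; q1 means the last symbol is `a`; q2 means the last 2 symbols are `ab`. Only q2 accepts. On a mismatch, fall back to the longest proper suffix that is still a prefix of `ab`.
3 states suffice.
        a   b  
>  q0   q1  q0 
   q1   q1  q2 
 * q2   q1  q0 
(> = start, * = accepting)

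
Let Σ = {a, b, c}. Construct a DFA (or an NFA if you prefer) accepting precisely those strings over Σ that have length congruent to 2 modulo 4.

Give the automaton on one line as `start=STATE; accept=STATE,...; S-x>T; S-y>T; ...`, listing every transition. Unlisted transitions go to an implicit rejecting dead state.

start=S0; accept=S2; S0-a>S1; S0-b>S1; S0-c>S1; S1-a>S2; S1-b>S2; S1-c>S2; S2-a>S3; S2-b>S3; S2-c>S3; S3-a>S0; S3-b>S0; S3-c>S0

Only the length mod 4 matters, so use a 4-cycle: from any state, every input symbol moves to the next state, wrapping S3 back to S0. Mark S2 accepting.
        a   b   c  
>  S0   S1  S1  S1 
   S1   S2  S2  S2 
 * S2   S3  S3  S3 
   S3   S0  S0  S0 
(> = start, * = accepting)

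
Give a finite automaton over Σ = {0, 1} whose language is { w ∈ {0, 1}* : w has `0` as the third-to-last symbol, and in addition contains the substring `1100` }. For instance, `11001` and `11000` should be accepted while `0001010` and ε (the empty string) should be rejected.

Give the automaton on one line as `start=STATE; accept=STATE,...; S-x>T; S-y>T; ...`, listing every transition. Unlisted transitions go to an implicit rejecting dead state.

start=q0; accept=q5,q6,q7,q8; q0-0>q0; q0-1>q1; q1-0>q0; q1-1>q2; q2-0>q3; q2-1>q2; q3-0>q4; q3-1>q1; q4-0>q5; q4-1>q6; q5-0>q5; q5-1>q6; q6-0>q7; q6-1>q8; q7-0>q4; q7-1>q9; q8-0>q10; q8-1>q11; q9-0>q7; q9-1>q8; q10-0>q4; q10-1>q9; q11-0>q10; q11-1>q11

Run two small machines in parallel and take their product. The first has 15 states tracking the last 3 symbols read; the second has 5 states tracking whether and how much of `1100` has been seen. A product state is a pair (one from each), accepting exactly when both do. Minimizing collapses redundant product states.
          0    1  
>  q0     q0   q1 
   q1     q0   q2 
   q2     q3   q2 
   q3     q4   q1 
   q4     q5   q6 
 * q5     q5   q6 
 * q6     q7   q8 
 * q7     q4   q9 
 * q8    q10  q11 
   q9     q7   q8 
   q10    q4   q9 
   q11   q10  q11 
(> = start, * = accepting)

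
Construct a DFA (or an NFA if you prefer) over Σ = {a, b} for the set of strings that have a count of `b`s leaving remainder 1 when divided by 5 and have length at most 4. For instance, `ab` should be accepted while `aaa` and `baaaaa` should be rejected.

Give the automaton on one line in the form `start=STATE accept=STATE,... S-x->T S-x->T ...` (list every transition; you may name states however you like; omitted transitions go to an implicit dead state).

Build one automaton per condition and run them in lockstep. One (5 states) tracks the count of `b`s modulo 5; the other (6 states) tracks the input length, saturating at 5. Each combined state is a pair, one component from each; accept when both components accept. Equivalent product states are then merged.
A 9-state machine:
        a   b  
>  S0   S1  S2 
   S1   S3  S4 
 * S2   S4  S5 
   S3   S6  S7 
 * S4   S7  S5 
   S5   S5  S5 
   S6   S5  S8 
 * S7   S8  S5 
 * S8   S5  S5 
(> = start, * = accepting)

start=S0 accept=S2,S4,S7,S8 S0-a->S1 S0-b->S2 S1-a->S3 S1-b->S4 S2-a->S4 S2-b->S5 S3-a->S6 S3-b->S7 S4-a->S7 S4-b->S5 S5-a->S5 S5-b->S5 S6-a->S5 S6-b->S8 S7-a->S8 S7-b->S5 S8-a->S5 S8-b->S5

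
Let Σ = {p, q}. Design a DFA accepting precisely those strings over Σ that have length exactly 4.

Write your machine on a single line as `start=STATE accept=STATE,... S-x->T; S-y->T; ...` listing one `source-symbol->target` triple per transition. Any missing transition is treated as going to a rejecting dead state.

We only need to distinguish lengths 0, 1, …, 4, and '>4'. Chain S0 → S1 → S2 → S3 → S4 → S5 on every symbol, with S5 looping. Accepting states: {S4}.
6 states suffice.
        p   q  
>  S0   S1  S1 
   S1   S2  S2 
   S2   S3  S3 
   S3   S4  S4 
 * S4   S5  S5 
   S5   S5  S5 
(> = start, * = accepting)

start=S0; accept=S4; S0-p->S1; S0-q->S1; S1-p->S2; S1-q->S2; S2-p->S3; S2-q->S3; S3-p->S4; S3-q->S4; S4-p->S5; S4-q->S5; S5-p->S5; S5-q->S5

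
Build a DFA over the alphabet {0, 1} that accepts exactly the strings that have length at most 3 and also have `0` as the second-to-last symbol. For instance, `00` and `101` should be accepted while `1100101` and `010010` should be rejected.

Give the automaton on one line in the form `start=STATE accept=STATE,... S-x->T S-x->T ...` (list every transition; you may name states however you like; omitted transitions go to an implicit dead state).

Build one automaton per condition and run them in lockstep. The first has 5 states tracking the input length, saturating at 4; the second has 7 states tracking the last 2 symbols read. A product state is a pair (one from each), accepting exactly when both do.
          0    1  
>  s0     s1   s2 
   s1     s3   s4 
   s2     s5   s6 
 * s3     s7   s8 
 * s4     s9  s10 
   s5     s7   s8 
   s6     s9  s10 
 * s7    s11  s12 
 * s8    s13  s14 
   s9    s11  s12 
   s10   s13  s14 
   s11   s11  s12 
   s12   s13  s14 
   s13   s11  s12 
   s14   s13  s14 
(> = start, * = accepting)

start=s0 accept=s3,s4,s7,s8 s0-0->s1 s0-1->s2 s1-0->s3 s1-1->s4 s2-0->s5 s2-1->s6 s3-0->s7 s3-1->s8 s4-0->s9 s4-1->s10 s5-0->s7 s5-1->s8 s6-0->s9 s6-1->s10 s7-0->s11 s7-1->s12 s8-0->s13 s8-1->s14 s9-0->s11 s9-1->s12 s10-0->s13 s10-1->s14 s11-0->s11 s11-1->s12 s12-0->s13 s12-1->s14 s13-0->s11 s13-1->s12 s14-0->s13 s14-1->s14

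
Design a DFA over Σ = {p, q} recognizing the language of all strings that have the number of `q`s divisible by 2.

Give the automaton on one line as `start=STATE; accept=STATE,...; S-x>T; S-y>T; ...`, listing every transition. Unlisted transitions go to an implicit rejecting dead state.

start=S0; accept=S0; S0-p>S0; S0-q>S1; S1-p>S1; S1-q>S0

The only thing that matters is how many `q`s have appeared, reduced mod 2. Use one state per residue: S0 for 0, …, S1 for 1. Reading `q` moves to the next residue; anything else stays put. S0 is accepting.
A 2-state machine:
        p   q  
>* S0   S0  S1 
   S1   S1  S0 
(> = start, * = accepting)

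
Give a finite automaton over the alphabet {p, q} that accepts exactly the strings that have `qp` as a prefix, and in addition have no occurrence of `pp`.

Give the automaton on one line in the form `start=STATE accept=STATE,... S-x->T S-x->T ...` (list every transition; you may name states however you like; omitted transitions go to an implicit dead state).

Run two small machines in parallel and take their product. One (4 states) tracks whether the input so far still matches the prefix `qp`; the other (3 states) tracks partial matches of the forbidden pattern `pp`. Each combined state is a pair, one component from each; accept when both components accept. Equivalent product states are then merged.
With 5 states:
       p  q 
>  A   B  C 
   B   B  B 
   C   D  B 
 * D   B  E 
 * E   D  E 
(> = start, * = accepting)

start=A accept=D,E A-p->B A-q->C B-p->B B-q->B C-p->D C-q->B D-p->B D-q->E E-p->D E-q->E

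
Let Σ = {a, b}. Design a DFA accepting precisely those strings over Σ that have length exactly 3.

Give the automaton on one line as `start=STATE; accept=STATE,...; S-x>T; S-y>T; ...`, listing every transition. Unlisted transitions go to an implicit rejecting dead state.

start=S0; accept=S3; S0-a>S1; S0-b>S1; S1-a>S2; S1-b>S2; S2-a>S3; S2-b>S3; S3-a>S4; S3-b>S4; S4-a>S4; S4-b>S4

Count input length up to 4: every symbol moves from S0 toward S4, which means 'more than 3' and absorbs. Accept from {S3}.
        a   b  
>  S0   S1  S1 
   S1   S2  S2 
   S2   S3  S3 
 * S3   S4  S4 
   S4   S4  S4 
(> = start, * = accepting)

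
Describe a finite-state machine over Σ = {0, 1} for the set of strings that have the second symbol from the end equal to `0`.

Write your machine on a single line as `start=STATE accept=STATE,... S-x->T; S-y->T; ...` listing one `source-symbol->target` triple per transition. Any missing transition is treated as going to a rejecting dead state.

Because acceptance depends on a position counted from the end, the machine has to buffer the most recent 2 symbols. Make each state the string of the last up-to-2 symbols read; on input `x` shift the window left and append `x`. Accept when the buffered window has length 2 and begins with `0`.
A 7-state machine:
       0  1 
>  A   B  C 
   B   D  E 
   C   F  G 
 * D   D  E 
 * E   F  G 
   F   D  E 
   G   F  G 
(> = start, * = accepting)

start=A; accept=D,E; A-0->B; A-1->C; B-0->D; B-1->E; C-0->F; C-1->G; D-0->D; D-1->E; E-0->F; E-1->G; F-0->D; F-1->E; G-0->F; G-1->G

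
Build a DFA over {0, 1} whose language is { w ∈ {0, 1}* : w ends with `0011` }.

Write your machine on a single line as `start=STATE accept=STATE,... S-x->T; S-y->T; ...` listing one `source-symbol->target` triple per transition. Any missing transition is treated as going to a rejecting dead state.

Remember how much of `0011` the current input suffix matches. State q0 means no match yet; q1 means the last symbol is `0`; q2 means the last 2 symbols are `00`; q3 means the last 3 symbols are `001`; q4 means the last 4 symbols are `0011`. Only q4 accepts. On a mismatch, fall back to the longest proper suffix that is still a prefix of `0011`.
A 5-state machine:
        0   1  
>  q0   q1  q0 
   q1   q2  q0 
   q2   q2  q3 
   q3   q1  q4 
 * q4   q1  q0 
(> = start, * = accepting)

start=q0; accept=q4; q0-0->q1; q0-1->q0; q1-0->q2; q1-1->q0; q2-0->q2; q2-1->q3; q3-0->q1; q3-1->q4; q4-0->q1; q4-1->q0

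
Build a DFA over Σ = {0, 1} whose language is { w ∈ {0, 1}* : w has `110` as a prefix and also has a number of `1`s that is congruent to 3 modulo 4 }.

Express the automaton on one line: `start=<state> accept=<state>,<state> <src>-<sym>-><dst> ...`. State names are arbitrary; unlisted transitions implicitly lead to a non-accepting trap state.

Run two small machines in parallel and take their product. The first has 5 states tracking whether the input so far still matches the prefix `110`; the second has 4 states tracking the count of `1`s modulo 4. A product state is a pair (one from each), accepting exactly when both do. Equivalent product states are then merged.
8 states suffice.
        0   1  
>  s0   s1  s2 
   s1   s1  s1 
   s2   s1  s3 
   s3   s4  s1 
   s4   s4  s5 
 * s5   s5  s6 
   s6   s6  s7 
   s7   s7  s4 
(> = start, * = accepting)

start=s0 accept=s5 s0-0->s1 s0-1->s2 s1-0->s1 s1-1->s1 s2-0->s1 s2-1->s3 s3-0->s4 s3-1->s1 s4-0->s4 s4-1->s5 s5-0->s5 s5-1->s6 s6-0->s6 s6-1->s7 s7-0->s7 s7-1->s4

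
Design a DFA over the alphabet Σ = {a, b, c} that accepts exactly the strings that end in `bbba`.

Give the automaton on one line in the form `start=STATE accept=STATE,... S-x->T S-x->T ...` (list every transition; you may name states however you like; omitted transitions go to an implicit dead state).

start=q0 accept=q4 q0-a->q0 q0-b->q1 q0-c->q0 q1-a->q0 q1-b->q2 q1-c->q0 q2-a->q0 q2-b->q3 q2-c->q0 q3-a->q4 q3-b->q3 q3-c->q0 q4-a->q0 q4-b->q1 q4-c->q0

Let each state record the length of the longest suffix of the input read so far that is also a prefix of `bbba`. q1 means the last symbol is `b`; q2 means the last 2 symbols are `bb`; q3 means the last 3 symbols are `bbb`; q4 means the last 4 symbols are `bbba`. Accept only at q4, where the string currently ends in `bbba`.
5 states suffice.
        a   b   c  
>  q0   q0  q1  q0 
   q1   q0  q2  q0 
   q2   q0  q3  q0 
   q3   q4  q3  q0 
 * q4   q0  q1  q0 
(> = start, * = accepting)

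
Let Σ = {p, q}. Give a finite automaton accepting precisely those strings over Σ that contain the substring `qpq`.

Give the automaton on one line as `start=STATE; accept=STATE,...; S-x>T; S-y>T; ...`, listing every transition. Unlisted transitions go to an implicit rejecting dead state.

Track how much of `qpq` has been matched so far: state S0 is no progress, S3 is the absorbing accept state reached once `qpq` has occurred. Intermediate states record partial matches; on a mismatch, fall back to the longest reusable overlap.
With 4 states:
        p   q  
>  S0   S0  S1 
   S1   S2  S1 
   S2   S0  S3 
 * S3   S3  S3 
(> = start, * = accepting)

start=S0; accept=S3; S0-p>S0; S0-q>S1; S1-p>S2; S1-q>S1; S2-p>S0; S2-q>S3; S3-p>S3; S3-q>S3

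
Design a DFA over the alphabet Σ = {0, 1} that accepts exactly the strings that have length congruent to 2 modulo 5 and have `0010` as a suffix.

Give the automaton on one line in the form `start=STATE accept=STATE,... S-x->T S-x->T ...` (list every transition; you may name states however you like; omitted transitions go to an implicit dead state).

Run two small machines in parallel and take their product. One (5 states) tracks the input length modulo 5; the other (5 states) tracks how much of the suffix `0010` has currently been matched. Each combined state is a pair, one component from each; accept when both components accept. After merging equivalent states the machine shrinks.
With 9 states:
        0   1  
>  q0   q1  q1 
   q1   q2  q2 
   q2   q3  q3 
   q3   q4  q5 
   q4   q6  q0 
   q5   q0  q0 
   q6   q1  q7 
   q7   q8  q2 
 * q8   q3  q3 
(> = start, * = accepting)

start=q0 accept=q8 q0-0->q1 q0-1->q1 q1-0->q2 q1-1->q2 q2-0->q3 q2-1->q3 q3-0->q4 q3-1->q5 q4-0->q6 q4-1->q0 q5-0->q0 q5-1->q0 q6-0->q1 q6-1->q7 q7-0->q8 q7-1->q2 q8-0->q3 q8-1->q3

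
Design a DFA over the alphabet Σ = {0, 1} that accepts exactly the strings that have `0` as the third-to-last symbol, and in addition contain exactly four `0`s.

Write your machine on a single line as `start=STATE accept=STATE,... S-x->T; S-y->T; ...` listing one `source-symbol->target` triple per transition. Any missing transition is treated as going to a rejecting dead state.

start=q0; accept=q5,q9,q10,q13; q0-0->q1; q0-1->q0; q1-0->q2; q1-1->q1; q2-0->q3; q2-1->q4; q3-0->q5; q3-1->q6; q4-0->q7; q4-1->q4; q5-0->q8; q5-1->q9; q6-0->q10; q6-1->q11; q7-0->q12; q7-1->q6; q8-0->q8; q8-1->q8; q9-0->q8; q9-1->q13; q10-0->q8; q10-1->q14; q11-0->q15; q11-1->q11; q12-0->q8; q12-1->q9; q13-0->q8; q13-1->q8; q14-0->q8; q14-1->q13; q15-0->q8; q15-1->q14

Build one automaton per condition and run them in lockstep. The first has 15 states tracking the last 3 symbols read; the second has 6 states tracking the count of `0`s, saturating at 5. A product state is a pair (one from each), accepting exactly when both do. Minimizing collapses redundant product states.
          0    1  
>  q0     q1   q0 
   q1     q2   q1 
   q2     q3   q4 
   q3     q5   q6 
   q4     q7   q4 
 * q5     q8   q9 
   q6    q10  q11 
   q7    q12   q6 
   q8     q8   q8 
 * q9     q8  q13 
 * q10    q8  q14 
   q11   q15  q11 
   q12    q8   q9 
 * q13    q8   q8 
   q14    q8  q13 
   q15    q8  q14 
(> = start, * = accepting)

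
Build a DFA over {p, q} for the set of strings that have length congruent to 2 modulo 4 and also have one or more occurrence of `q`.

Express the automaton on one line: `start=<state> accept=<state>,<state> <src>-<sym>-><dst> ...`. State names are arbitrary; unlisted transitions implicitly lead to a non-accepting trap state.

start=S0 accept=S4,S5 S0-p->S1 S0-q->S2 S1-p->S3 S1-q->S4 S2-p->S4 S2-q->S5 S3-p->S6 S3-q->S7 S4-p->S7 S4-q->S8 S5-p->S8 S5-q->S8 S6-p->S0 S6-q->S9 S7-p->S9 S7-q->S10 S8-p->S10 S8-q->S10 S9-p->S2 S9-q->S11 S10-p->S11 S10-q->S11 S11-p->S5 S11-q->S5

Handle the two conditions separately and then intersect. One (4 states) tracks the input length modulo 4; the other (3 states) tracks the count of `q`s, saturating at 2. Each combined state is a pair, one component from each; accept when both components accept.
With 12 states:
          p    q  
>  S0     S1   S2 
   S1     S3   S4 
   S2     S4   S5 
   S3     S6   S7 
 * S4     S7   S8 
 * S5     S8   S8 
   S6     S0   S9 
   S7     S9  S10 
   S8    S10  S10 
   S9     S2  S11 
   S10   S11  S11 
   S11    S5   S5 
(> = start, * = accepting)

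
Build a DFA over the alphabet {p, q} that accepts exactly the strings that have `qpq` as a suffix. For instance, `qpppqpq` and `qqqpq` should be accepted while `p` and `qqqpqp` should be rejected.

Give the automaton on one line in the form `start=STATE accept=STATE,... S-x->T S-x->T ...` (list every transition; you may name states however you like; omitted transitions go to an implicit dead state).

Remember how much of `qpq` the current input suffix matches. State s0 means no match yet; s1 means the last symbol is `q`; s2 means the last 2 symbols are `qp`; s3 means the last 3 symbols are `qpq`. Only s3 accepts. On a mismatch, fall back to the longest proper suffix that is still a prefix of `qpq`.
4 states suffice.
        p   q  
>  s0   s0  s1 
   s1   s2  s1 
   s2   s0  s3 
 * s3   s2  s1 
(> = start, * = accepting)

start=s0 accept=s3 s0-p->s0 s0-q->s1 s1-p->s2 s1-q->s1 s2-p->s0 s2-q->s3 s3-p->s2 s3-q->s1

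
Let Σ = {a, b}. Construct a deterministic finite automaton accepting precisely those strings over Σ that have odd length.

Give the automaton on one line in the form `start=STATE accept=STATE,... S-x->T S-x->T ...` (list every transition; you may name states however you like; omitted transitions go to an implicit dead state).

Only the length mod 2 matters, so use a 2-cycle: from any state, every input symbol moves to the next state, wrapping q1 back to q0. Mark q1 accepting.
With 2 states:
        a   b  
>  q0   q1  q1 
 * q1   q0  q0 
(> = start, * = accepting)

start=q0 accept=q1 q0-a->q1 q0-b->q1 q1-a->q0 q1-b->q0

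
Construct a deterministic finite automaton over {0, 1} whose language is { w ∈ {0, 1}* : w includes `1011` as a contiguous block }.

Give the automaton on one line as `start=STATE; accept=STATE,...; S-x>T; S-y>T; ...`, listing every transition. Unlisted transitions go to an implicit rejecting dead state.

Track how much of `1011` has been matched so far: state s0 is no progress, s4 is the absorbing accept state reached once `1011` has occurred. Intermediate states record partial matches; on a mismatch, fall back to the longest reusable overlap.
A 5-state machine:
        0   1  
>  s0   s0  s1 
   s1   s2  s1 
   s2   s0  s3 
   s3   s2  s4 
 * s4   s4  s4 
(> = start, * = accepting)

start=s0; accept=s4; s0-0>s0; s0-1>s1; s1-0>s2; s1-1>s1; s2-0>s0; s2-1>s3; s3-0>s2; s3-1>s4; s4-0>s4; s4-1>s4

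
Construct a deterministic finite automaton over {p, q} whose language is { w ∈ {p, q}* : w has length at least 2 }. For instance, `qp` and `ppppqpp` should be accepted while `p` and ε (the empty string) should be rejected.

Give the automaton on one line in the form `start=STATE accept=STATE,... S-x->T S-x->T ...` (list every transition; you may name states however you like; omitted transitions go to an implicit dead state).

Count input length up to 3: every symbol moves from s0 toward s3, which means 'more than 2' and absorbs. Accept from {s2, s3}.
With 4 states:
        p   q  
>  s0   s1  s1 
   s1   s2  s2 
 * s2   s3  s3 
 * s3   s3  s3 
(> = start, * = accepting)

start=s0 accept=s2,s3 s0-p->s1 s0-q->s1 s1-p->s2 s1-q->s2 s2-p->s3 s2-q->s3 s3-p->s3 s3-q->s3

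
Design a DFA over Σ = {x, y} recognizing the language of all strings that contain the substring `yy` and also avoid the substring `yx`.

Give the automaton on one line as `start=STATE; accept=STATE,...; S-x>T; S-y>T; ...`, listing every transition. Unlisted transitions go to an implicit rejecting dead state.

Run two small machines in parallel and take their product. The first has 3 states tracking whether and how much of `yy` has been seen; the second has 3 states tracking partial matches of the forbidden pattern `yx`. A product state is a pair (one from each), accepting exactly when both do. After merging equivalent states the machine shrinks.
A 4-state machine:
        x   y  
>  s0   s0  s1 
   s1   s2  s3 
   s2   s2  s2 
 * s3   s2  s3 
(> = start, * = accepting)

start=s0; accept=s3; s0-x>s0; s0-y>s1; s1-x>s2; s1-y>s3; s2-x>s2; s2-y>s2; s3-x>s2; s3-y>s3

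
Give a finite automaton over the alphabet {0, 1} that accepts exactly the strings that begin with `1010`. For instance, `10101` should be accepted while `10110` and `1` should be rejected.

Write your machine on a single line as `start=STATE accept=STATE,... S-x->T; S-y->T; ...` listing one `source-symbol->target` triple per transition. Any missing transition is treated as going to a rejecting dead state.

start=q0; accept=q4; q0-0->q5; q0-1->q1; q1-0->q2; q1-1->q5; q2-0->q5; q2-1->q3; q3-0->q4; q3-1->q5; q4-0->q4; q4-1->q4; q5-0->q5; q5-1->q5

Check the first 4 symbols one by one: q0 through q3 record how many have matched `1010` so far; any wrong symbol goes to the dead state q5. After all 4 match we enter the accepting sink q4.
6 states suffice.
        0   1  
>  q0   q5  q1 
   q1   q2  q5 
   q2   q5  q3 
   q3   q4  q5 
 * q4   q4  q4 
   q5   q5  q5 
(> = start, * = accepting)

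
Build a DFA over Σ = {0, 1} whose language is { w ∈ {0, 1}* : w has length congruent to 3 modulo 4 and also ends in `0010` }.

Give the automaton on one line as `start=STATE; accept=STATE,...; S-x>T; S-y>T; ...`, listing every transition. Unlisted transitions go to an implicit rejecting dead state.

Build one automaton per condition and run them in lockstep. One (4 states) tracks the input length modulo 4; the other (5 states) tracks how much of the suffix `0010` has currently been matched. Each combined state is a pair, one component from each; accept when both components accept.
          0    1  
>  s0     s1   s2 
   s1     s3   s4 
   s2     s5   s4 
   s3     s6   s7 
   s4     s8   s9 
   s5     s6   s9 
   s6    s10  s11 
   s7    s12   s0 
   s8    s10   s0 
   s9    s13   s0 
   s10   s14  s15 
   s11   s16   s2 
   s12   s14   s2 
   s13   s14   s2 
   s14    s3  s17 
   s15   s18   s4 
   s16    s3   s4 
   s17   s19   s9 
   s18    s6   s9 
 * s19   s10   s0 
(> = start, * = accepting)

start=s0; accept=s19; s0-0>s1; s0-1>s2; s1-0>s3; s1-1>s4; s2-0>s5; s2-1>s4; s3-0>s6; s3-1>s7; s4-0>s8; s4-1>s9; s5-0>s6; s5-1>s9; s6-0>s10; s6-1>s11; s7-0>s12; s7-1>s0; s8-0>s10; s8-1>s0; s9-0>s13; s9-1>s0; s10-0>s14; s10-1>s15; s11-0>s16; s11-1>s2; s12-0>s14; s12-1>s2; s13-0>s14; s13-1>s2; s14-0>s3; s14-1>s17; s15-0>s18; s15-1>s4; s16-0>s3; s16-1>s4; s17-0>s19; s17-1>s9; s18-0>s6; s18-1>s9; s19-0>s10; s19-1>s0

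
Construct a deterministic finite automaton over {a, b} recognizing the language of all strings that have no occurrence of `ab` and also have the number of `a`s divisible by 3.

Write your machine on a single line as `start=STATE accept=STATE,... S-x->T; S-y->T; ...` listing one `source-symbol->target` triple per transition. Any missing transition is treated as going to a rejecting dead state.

start=S0; accept=S0,S4; S0-a->S1; S0-b->S0; S1-a->S2; S1-b->S3; S2-a->S4; S2-b->S3; S3-a->S3; S3-b->S3; S4-a->S1; S4-b->S3

Handle the two conditions separately and then intersect. The first has 3 states tracking partial matches of the forbidden pattern `ab`; the second has 3 states tracking the count of `a`s modulo 3. A product state is a pair (one from each), accepting exactly when both do. After merging equivalent states the machine shrinks.
With 5 states:
        a   b  
>* S0   S1  S0 
   S1   S2  S3 
   S2   S4  S3 
   S3   S3  S3 
 * S4   S1  S3 
(> = start, * = accepting)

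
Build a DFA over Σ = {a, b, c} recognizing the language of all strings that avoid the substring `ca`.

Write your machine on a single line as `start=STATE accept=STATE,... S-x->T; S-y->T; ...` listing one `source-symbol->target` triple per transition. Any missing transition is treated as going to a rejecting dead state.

Track partial matches of the forbidden pattern `ca`. State s2 is a dead state reached once `ca` has occurred; every other state accepts. s0 means no part of `ca` is currently matched.
3 states suffice.
        a   b   c  
>* s0   s0  s0  s1 
 * s1   s2  s0  s1 
   s2   s2  s2  s2 
(> = start, * = accepting)

start=s0; accept=s0,s1; s0-a->s0; s0-b->s0; s0-c->s1; s1-a->s2; s1-b->s0; s1-c->s1; s2-a->s2; s2-b->s2; s2-c->s2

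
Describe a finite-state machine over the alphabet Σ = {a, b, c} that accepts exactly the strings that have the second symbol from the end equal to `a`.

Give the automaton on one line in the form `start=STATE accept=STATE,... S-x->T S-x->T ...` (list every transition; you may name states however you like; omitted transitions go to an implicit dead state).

A DFA must remember the last 2 symbols (since which symbol is second-to-last isn't known until the input ends). Use one state per possible window of the last ≤2 symbols; accept from those whose window starts with `a`.
A 13-state machine:
          a    b    c  
>  S0     S1   S2   S3 
   S1     S4   S5   S6 
   S2     S7   S8   S9 
   S3    S10  S11  S12 
 * S4     S4   S5   S6 
 * S5     S7   S8   S9 
 * S6    S10  S11  S12 
   S7     S4   S5   S6 
   S8     S7   S8   S9 
   S9    S10  S11  S12 
   S10    S4   S5   S6 
   S11    S7   S8   S9 
   S12   S10  S11  S12 
(> = start, * = accepting)

start=S0 accept=S4,S5,S6 S0-a->S1 S0-b->S2 S0-c->S3 S1-a->S4 S1-b->S5 S1-c->S6 S2-a->S7 S2-b->S8 S2-c->S9 S3-a->S10 S3-b->S11 S3-c->S12 S4-a->S4 S4-b->S5 S4-c->S6 S5-a->S7 S5-b->S8 S5-c->S9 S6-a->S10 S6-b->S11 S6-c->S12 S7-a->S4 S7-b->S5 S7-c->S6 S8-a->S7 S8-b->S8 S8-c->S9 S9-a->S10 S9-b->S11 S9-c->S12 S10-a->S4 S10-b->S5 S10-c->S6 S11-a->S7 S11-b->S8 S11-c->S9 S12-a->S10 S12-b->S11 S12-c->S12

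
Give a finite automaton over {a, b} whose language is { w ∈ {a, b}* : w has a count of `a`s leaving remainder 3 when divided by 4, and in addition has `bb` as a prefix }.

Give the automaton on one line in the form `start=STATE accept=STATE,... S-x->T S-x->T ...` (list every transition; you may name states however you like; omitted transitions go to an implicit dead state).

start=q0 accept=q9 q0-a->q1 q0-b->q2 q1-a->q3 q1-b->q1 q2-a->q1 q2-b->q4 q3-a->q5 q3-b->q3 q4-a->q6 q4-b->q4 q5-a->q7 q5-b->q5 q6-a->q8 q6-b->q6 q7-a->q1 q7-b->q7 q8-a->q9 q8-b->q8 q9-a->q4 q9-b->q9

Run two small machines in parallel and take their product. The first has 4 states tracking the count of `a`s modulo 4; the second has 4 states tracking whether the input so far still matches the prefix `bb`. A product state is a pair (one from each), accepting exactly when both do.
With 10 states:
        a   b  
>  q0   q1  q2 
   q1   q3  q1 
   q2   q1  q4 
   q3   q5  q3 
   q4   q6  q4 
   q5   q7  q5 
   q6   q8  q6 
   q7   q1  q7 
   q8   q9  q8 
 * q9   q4  q9 
(> = start, * = accepting)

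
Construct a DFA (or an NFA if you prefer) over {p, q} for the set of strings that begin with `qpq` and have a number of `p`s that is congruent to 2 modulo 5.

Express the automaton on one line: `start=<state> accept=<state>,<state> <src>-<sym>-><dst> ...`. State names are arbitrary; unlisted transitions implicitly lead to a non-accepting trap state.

Build one automaton per condition and run them in lockstep. One (5 states) tracks whether the input so far still matches the prefix `qpq`; the other (5 states) tracks the count of `p`s modulo 5. Each combined state is a pair, one component from each; accept when both components accept.
13 states suffice.
       p  q 
>  A   B  C 
   B   D  B 
   C   E  F 
   D   G  D 
   E   D  H 
   F   B  F 
   G   I  G 
   H   J  H 
   I   F  I 
 * J   K  J 
   K   L  K 
   L   M  L 
   M   H  M 
(> = start, * = accepting)

start=A accept=J A-p->B A-q->C B-p->D B-q->B C-p->E C-q->F D-p->G D-q->D E-p->D E-q->H F-p->B F-q->F G-p->I G-q->G H-p->J H-q->H I-p->F I-q->I J-p->K J-q->J K-p->L K-q->K L-p->M L-q->L M-p->H M-q->M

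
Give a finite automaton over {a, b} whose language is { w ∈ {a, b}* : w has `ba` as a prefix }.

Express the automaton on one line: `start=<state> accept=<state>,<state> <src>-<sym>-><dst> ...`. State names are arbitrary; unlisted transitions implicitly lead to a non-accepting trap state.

Walk along `ba` while the input agrees: from q0 take `b` to q1, and so on. Any deviation drops to the rejecting sink q3. Once q2 is reached the prefix is confirmed and every continuation is accepted.
With 4 states:
        a   b  
>  q0   q3  q1 
   q1   q2  q3 
 * q2   q2  q2 
   q3   q3  q3 
(> = start, * = accepting)

start=q0 accept=q2 q0-a->q3 q0-b->q1 q1-a->q2 q1-b->q3 q2-a->q2 q2-b->q2 q3-a->q3 q3-b->q3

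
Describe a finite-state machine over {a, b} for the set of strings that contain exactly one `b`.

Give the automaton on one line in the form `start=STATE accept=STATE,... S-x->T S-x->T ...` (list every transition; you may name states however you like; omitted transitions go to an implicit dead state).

Only the number of `b`s matters, and only up to 2. Make a chain q0 → q1 → q2 advanced by each `b` (with q2 absorbing); every other symbol self-loops. The accepting set is {q1}.
With 3 states:
        a   b  
>  q0   q0  q1 
 * q1   q1  q2 
   q2   q2  q2 
(> = start, * = accepting)

start=q0 accept=q1 q0-a->q0 q0-b->q1 q1-a->q1 q1-b->q2 q2-a->q2 q2-b->q2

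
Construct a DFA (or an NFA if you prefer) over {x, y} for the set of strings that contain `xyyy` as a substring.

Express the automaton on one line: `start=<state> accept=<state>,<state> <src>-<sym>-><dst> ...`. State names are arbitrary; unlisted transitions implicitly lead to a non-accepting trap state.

start=q0 accept=q4 q0-x->q1 q0-y->q0 q1-x->q1 q1-y->q2 q2-x->q1 q2-y->q3 q3-x->q1 q3-y->q4 q4-x->q4 q4-y->q4

Track how much of `xyyy` has been matched so far: state q0 is no progress, q4 is the absorbing accept state reached once `xyyy` has occurred. Intermediate states record partial matches; on a mismatch, fall back to the longest reusable overlap.
With 5 states:
        x   y  
>  q0   q1  q0 
   q1   q1  q2 
   q2   q1  q3 
   q3   q1  q4 
 * q4   q4  q4 
(> = start, * = accepting)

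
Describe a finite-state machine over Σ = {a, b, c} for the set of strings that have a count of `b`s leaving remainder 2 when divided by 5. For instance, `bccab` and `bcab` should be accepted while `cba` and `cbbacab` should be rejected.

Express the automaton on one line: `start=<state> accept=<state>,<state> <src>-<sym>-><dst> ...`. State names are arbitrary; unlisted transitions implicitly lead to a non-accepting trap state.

The only thing that matters is how many `b`s have appeared, reduced mod 5. Use one state per residue: s0 for 0, …, s4 for 4. Reading `b` moves to the next residue; anything else stays put. s2 is accepting.
A 5-state machine:
        a   b   c  
>  s0   s0  s1  s0 
   s1   s1  s2  s1 
 * s2   s2  s3  s2 
   s3   s3  s4  s3 
   s4   s4  s0  s4 
(> = start, * = accepting)

start=s0 accept=s2 s0-a->s0 s0-b->s1 s0-c->s0 s1-a->s1 s1-b->s2 s1-c->s1 s2-a->s2 s2-b->s3 s2-c->s2 s3-a->s3 s3-b->s4 s3-c->s3 s4-a->s4 s4-b->s0 s4-c->s4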